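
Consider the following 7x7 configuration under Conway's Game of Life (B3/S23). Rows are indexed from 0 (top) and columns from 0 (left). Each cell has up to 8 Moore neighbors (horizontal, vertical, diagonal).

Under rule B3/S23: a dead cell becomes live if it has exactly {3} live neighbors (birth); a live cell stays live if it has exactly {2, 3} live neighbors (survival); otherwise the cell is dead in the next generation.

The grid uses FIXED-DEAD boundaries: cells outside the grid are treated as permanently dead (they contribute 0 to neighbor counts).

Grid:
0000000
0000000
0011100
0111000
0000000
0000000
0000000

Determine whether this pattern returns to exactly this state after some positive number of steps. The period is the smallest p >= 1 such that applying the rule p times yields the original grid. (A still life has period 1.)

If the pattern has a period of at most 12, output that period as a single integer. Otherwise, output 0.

Simulating and comparing each generation to the original:
Gen 0 (original, given above): 6 live cells
Gen 1: 6 live cells, differs from original
Gen 2: 6 live cells, MATCHES original -> period = 2

Answer: 2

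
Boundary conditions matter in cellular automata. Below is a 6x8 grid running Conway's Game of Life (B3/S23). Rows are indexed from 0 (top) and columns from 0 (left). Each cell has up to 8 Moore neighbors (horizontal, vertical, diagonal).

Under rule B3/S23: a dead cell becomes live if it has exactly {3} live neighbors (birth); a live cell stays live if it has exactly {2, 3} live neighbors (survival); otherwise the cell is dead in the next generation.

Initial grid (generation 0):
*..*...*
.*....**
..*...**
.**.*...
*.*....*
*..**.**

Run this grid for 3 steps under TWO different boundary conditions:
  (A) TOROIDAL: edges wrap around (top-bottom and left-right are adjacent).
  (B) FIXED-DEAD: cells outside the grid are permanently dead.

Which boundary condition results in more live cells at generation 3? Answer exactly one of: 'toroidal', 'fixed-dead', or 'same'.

Under TOROIDAL boundary, generation 3:
........
....**.*
***...**
.*..*...
****.***
......**
Population = 19

Under FIXED-DEAD boundary, generation 3:
..*.....
..**..*.
.*.*..*.
..*.*...
....*...
.**.*...
Population = 13

Comparison: toroidal=19, fixed-dead=13 -> toroidal

Answer: toroidal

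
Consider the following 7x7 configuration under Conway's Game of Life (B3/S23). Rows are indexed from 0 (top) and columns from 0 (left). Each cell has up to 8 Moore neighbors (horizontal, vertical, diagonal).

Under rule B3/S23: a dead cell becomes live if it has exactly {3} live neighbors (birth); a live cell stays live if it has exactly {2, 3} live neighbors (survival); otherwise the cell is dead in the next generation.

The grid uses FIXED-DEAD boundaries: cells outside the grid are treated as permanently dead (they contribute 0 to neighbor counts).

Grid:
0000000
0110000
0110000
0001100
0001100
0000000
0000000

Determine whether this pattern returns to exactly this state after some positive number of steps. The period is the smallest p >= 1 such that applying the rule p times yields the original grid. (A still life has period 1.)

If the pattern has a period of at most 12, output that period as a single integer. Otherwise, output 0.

Simulating and comparing each generation to the original:
Gen 0 (original, given above): 8 live cells
Gen 1: 6 live cells, differs from original
Gen 2: 8 live cells, MATCHES original -> period = 2

Answer: 2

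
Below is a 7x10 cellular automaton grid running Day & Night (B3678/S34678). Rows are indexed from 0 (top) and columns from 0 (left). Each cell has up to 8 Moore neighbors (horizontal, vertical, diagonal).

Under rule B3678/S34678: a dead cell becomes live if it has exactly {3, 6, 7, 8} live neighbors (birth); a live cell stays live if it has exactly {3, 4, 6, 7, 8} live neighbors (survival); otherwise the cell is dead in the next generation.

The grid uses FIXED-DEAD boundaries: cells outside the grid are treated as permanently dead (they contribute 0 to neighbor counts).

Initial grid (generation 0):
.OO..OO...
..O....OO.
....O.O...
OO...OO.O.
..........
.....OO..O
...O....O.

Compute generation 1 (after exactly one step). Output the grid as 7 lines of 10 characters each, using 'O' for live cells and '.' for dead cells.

Simulating step by step:
Generation 0 (given above): 19 live cells
Generation 1: 10 live cells
(generation 1 grid is the final answer)

Answer: .......O..
.O.O...O..
.O....O.O.
.....O.O..
.......O..
..........
..........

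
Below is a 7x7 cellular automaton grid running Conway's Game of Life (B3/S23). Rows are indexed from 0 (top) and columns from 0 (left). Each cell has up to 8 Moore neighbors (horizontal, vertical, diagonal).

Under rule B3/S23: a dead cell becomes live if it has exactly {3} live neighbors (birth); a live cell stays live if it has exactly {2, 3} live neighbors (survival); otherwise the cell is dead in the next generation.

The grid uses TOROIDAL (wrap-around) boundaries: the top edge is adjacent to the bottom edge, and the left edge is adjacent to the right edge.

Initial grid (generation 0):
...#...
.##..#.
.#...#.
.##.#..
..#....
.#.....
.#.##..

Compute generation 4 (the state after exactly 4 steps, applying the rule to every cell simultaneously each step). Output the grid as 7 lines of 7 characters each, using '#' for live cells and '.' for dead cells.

Answer: #.#....
..#...#
##.....
.......
.......
.......
.##.#..

Derivation:
Simulating step by step:
Generation 0 (given above): 14 live cells
Generation 1: 18 live cells
.#.#...
.##.#..
#..###.
.###...
..##...
.#.#...
...##..
Generation 2: 10 live cells
.#.....
##...#.
#....#.
.#.....
....#..
.......
...##..
Generation 3: 9 live cells
###.#..
##.....
#......
.......
.......
...##..
.......
Generation 4: 9 live cells
(generation 4 grid is the final answer)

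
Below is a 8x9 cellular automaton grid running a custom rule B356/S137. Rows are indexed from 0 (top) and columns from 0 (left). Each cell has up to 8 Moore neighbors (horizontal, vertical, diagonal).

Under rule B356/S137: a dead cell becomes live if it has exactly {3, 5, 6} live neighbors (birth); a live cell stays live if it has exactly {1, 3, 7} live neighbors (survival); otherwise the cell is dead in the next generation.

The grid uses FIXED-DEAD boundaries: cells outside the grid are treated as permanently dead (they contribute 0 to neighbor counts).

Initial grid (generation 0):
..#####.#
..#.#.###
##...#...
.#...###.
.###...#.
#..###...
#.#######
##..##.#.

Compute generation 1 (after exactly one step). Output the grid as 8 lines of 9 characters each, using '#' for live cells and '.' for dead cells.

Answer: ....#.##.
..##.#...
.##.#.###
..#.#....
##.##.#..
.##...#.#
###.#..#.
.##...###

Derivation:
Simulating step by step:
Generation 0 (given above): 39 live cells
Generation 1: 33 live cells
(generation 1 grid is the final answer)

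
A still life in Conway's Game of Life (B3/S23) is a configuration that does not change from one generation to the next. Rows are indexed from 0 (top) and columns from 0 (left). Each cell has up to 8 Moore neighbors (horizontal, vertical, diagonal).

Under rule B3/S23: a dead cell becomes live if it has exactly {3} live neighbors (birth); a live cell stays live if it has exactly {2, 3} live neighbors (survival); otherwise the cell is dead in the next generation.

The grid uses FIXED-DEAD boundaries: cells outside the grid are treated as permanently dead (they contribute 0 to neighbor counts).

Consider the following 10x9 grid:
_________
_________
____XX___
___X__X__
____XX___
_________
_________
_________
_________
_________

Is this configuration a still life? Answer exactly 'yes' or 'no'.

Answer: yes

Derivation:
Compute generation 1 and compare to generation 0 (given above):
Generation 1:
_________
_________
____XX___
___X__X__
____XX___
_________
_________
_________
_________
_________
The grids are IDENTICAL -> still life.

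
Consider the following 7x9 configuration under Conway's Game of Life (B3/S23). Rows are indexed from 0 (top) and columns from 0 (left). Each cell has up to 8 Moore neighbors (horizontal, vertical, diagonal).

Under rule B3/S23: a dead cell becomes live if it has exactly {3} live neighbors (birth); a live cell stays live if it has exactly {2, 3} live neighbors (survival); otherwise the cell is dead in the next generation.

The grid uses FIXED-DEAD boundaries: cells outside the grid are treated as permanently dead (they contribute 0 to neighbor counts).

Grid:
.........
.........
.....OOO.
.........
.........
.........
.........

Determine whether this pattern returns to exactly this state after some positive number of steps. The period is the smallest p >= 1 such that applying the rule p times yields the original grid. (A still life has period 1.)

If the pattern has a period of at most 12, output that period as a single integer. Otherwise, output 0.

Simulating and comparing each generation to the original:
Gen 0 (original, given above): 3 live cells
Gen 1: 3 live cells, differs from original
Gen 2: 3 live cells, MATCHES original -> period = 2

Answer: 2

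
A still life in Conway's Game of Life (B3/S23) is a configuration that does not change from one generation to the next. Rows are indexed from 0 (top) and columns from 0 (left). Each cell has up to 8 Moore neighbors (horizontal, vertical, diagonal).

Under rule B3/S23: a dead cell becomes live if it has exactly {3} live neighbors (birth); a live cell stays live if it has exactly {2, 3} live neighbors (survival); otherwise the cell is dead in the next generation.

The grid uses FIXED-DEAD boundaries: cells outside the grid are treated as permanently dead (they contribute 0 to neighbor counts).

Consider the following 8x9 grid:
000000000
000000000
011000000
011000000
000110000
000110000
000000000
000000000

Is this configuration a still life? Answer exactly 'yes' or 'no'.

Compute generation 1 and compare to generation 0 (given above):
Generation 1:
000000000
000000000
011000000
010000000
000010000
000110000
000000000
000000000
Cell (3,2) differs: gen0=1 vs gen1=0 -> NOT a still life.

Answer: no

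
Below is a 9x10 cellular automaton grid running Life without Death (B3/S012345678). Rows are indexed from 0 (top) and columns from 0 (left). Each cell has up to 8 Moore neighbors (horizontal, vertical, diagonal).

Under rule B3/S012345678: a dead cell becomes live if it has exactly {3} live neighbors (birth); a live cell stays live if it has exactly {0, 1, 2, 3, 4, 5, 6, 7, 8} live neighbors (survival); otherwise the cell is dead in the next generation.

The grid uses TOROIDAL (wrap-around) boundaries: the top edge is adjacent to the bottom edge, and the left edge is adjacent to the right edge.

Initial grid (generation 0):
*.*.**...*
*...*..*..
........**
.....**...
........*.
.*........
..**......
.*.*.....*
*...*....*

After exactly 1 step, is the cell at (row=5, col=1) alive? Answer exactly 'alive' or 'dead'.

Answer: alive

Derivation:
Simulating step by step:
Generation 0 (given above): 22 live cells
Generation 1: 39 live cells
*.*.**..**
**.***.*..
.....*****
.....*****
........*.
.**.......
****......
.*.**....*
*.*.**..**

Cell (5,1) at generation 1: 1 -> alive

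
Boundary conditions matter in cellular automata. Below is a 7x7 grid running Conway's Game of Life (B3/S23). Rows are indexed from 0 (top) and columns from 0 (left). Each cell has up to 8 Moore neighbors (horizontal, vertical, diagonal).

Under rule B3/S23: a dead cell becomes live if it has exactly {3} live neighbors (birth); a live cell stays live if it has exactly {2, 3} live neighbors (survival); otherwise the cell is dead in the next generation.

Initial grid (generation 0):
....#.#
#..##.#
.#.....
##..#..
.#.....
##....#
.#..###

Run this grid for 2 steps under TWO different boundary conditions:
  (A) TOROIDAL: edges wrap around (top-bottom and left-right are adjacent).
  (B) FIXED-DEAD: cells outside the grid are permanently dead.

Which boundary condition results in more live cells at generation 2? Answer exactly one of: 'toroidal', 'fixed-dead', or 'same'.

Under TOROIDAL boundary, generation 2:
#..###.
##....#
.......
....#..
...#..#
.###.#.
###....
Population = 17

Under FIXED-DEAD boundary, generation 2:
...##..
.......
#....#.
#...#..
...#...
#.#..##
#.#..##
Population = 15

Comparison: toroidal=17, fixed-dead=15 -> toroidal

Answer: toroidal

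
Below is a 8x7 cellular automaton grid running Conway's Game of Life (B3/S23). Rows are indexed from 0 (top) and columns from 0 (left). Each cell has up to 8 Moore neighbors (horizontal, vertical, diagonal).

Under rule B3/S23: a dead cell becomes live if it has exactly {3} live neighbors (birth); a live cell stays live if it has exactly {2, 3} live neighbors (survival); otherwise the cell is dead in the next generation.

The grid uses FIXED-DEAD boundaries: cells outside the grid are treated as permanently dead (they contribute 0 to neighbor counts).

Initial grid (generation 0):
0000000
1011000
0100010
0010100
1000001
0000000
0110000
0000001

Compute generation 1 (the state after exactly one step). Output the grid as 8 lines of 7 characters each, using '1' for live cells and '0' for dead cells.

Answer: 0000000
0110000
0100100
0100010
0000000
0100000
0000000
0000000

Derivation:
Simulating step by step:
Generation 0 (given above): 12 live cells
Generation 1: 7 live cells
(generation 1 grid is the final answer)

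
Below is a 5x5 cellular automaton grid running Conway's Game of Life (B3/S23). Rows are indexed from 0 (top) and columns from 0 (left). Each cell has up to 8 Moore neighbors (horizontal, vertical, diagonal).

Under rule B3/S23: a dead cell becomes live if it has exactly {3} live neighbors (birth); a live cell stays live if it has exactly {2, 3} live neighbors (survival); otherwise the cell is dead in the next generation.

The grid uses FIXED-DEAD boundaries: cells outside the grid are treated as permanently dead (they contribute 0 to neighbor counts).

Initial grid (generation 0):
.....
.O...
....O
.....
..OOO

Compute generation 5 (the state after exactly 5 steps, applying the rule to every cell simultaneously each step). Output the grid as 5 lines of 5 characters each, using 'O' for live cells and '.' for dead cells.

Simulating step by step:
Generation 0 (given above): 5 live cells
Generation 1: 2 live cells
.....
.....
.....
....O
...O.
Generation 2: 0 live cells
.....
.....
.....
.....
.....
Generation 3: 0 live cells
.....
.....
.....
.....
.....
Generation 4: 0 live cells
.....
.....
.....
.....
.....
Generation 5: 0 live cells
(generation 5 grid is the final answer)

Answer: .....
.....
.....
.....
.....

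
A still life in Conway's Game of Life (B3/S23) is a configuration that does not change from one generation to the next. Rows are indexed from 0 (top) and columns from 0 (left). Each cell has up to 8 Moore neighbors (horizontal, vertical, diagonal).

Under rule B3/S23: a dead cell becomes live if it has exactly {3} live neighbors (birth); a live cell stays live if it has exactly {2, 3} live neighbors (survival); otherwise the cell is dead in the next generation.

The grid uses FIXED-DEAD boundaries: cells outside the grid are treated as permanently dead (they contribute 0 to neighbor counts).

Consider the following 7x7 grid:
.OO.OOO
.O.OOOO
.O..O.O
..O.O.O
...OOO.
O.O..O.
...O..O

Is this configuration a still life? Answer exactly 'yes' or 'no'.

Compute generation 1 and compare to generation 0 (given above):
Generation 1:
.OO...O
OO.....
.O....O
..O...O
.OO...O
..O..OO
.......
Cell (0,4) differs: gen0=1 vs gen1=0 -> NOT a still life.

Answer: no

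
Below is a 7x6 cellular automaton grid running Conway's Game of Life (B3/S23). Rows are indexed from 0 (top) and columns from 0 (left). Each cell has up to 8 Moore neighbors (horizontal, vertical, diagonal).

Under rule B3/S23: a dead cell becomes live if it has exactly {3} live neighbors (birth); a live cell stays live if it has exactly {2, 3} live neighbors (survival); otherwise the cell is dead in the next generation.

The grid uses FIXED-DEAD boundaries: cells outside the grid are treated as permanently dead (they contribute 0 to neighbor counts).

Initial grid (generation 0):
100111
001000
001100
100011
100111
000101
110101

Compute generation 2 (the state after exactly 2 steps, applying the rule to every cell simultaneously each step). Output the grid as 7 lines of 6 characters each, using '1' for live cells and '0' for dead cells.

Simulating step by step:
Generation 0 (given above): 20 live cells
Generation 1: 17 live cells
000110
011000
011110
011001
000100
110101
001000
Generation 2: 13 live cells
(generation 2 grid is the final answer)

Answer: 001100
010000
100010
010000
100100
010110
011000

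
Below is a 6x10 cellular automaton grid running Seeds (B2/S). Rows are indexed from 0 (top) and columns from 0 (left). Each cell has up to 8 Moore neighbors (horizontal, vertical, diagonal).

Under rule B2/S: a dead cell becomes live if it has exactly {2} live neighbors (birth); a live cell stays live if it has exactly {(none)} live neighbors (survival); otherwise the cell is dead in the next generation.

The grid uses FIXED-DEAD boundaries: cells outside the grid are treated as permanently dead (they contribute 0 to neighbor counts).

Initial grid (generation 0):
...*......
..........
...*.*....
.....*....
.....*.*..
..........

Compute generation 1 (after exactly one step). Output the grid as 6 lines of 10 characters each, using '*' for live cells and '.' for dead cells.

Answer: ..........
..**......
......*...
..........
....*.....
......*...

Derivation:
Simulating step by step:
Generation 0 (given above): 6 live cells
Generation 1: 5 live cells
(generation 1 grid is the final answer)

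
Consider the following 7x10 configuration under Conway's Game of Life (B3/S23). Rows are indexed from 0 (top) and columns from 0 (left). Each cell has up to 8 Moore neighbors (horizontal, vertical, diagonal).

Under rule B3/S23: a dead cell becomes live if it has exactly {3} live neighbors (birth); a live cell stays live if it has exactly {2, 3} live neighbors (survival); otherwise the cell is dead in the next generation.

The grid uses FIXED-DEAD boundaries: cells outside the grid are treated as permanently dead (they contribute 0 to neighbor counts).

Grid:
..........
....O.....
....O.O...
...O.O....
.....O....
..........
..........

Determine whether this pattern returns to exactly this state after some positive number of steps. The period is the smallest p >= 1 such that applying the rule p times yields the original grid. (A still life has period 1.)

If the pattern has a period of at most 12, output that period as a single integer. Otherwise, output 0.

Simulating and comparing each generation to the original:
Gen 0 (original, given above): 6 live cells
Gen 1: 6 live cells, differs from original
Gen 2: 6 live cells, MATCHES original -> period = 2

Answer: 2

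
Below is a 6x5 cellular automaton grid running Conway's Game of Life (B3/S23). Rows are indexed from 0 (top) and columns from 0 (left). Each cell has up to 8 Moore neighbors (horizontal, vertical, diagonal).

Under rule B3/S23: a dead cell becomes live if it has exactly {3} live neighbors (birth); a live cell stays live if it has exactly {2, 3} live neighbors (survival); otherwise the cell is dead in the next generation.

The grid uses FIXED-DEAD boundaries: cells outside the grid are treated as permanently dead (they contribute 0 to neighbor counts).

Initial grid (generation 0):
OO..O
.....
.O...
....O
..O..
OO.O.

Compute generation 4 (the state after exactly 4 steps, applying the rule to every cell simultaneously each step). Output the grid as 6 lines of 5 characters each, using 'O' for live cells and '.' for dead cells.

Answer: .....
.....
.....
..O..
..O..
.....

Derivation:
Simulating step by step:
Generation 0 (given above): 9 live cells
Generation 1: 7 live cells
.....
OO...
.....
.....
.OOO.
.OO..
Generation 2: 5 live cells
.....
.....
.....
..O..
.O.O.
.O.O.
Generation 3: 3 live cells
.....
.....
.....
..O..
.O.O.
.....
Generation 4: 2 live cells
(generation 4 grid is the final answer)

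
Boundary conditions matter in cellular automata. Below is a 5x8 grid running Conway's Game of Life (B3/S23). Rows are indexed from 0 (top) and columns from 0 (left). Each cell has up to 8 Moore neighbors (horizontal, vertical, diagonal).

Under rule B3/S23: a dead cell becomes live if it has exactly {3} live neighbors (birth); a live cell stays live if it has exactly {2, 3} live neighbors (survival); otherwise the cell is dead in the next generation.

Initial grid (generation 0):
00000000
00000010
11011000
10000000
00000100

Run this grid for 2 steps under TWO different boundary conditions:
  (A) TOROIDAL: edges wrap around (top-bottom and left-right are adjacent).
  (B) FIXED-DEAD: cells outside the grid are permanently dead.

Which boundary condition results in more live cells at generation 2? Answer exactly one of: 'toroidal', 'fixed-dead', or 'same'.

Under TOROIDAL boundary, generation 2:
00000000
10000000
01000001
01000001
00000000
Population = 5

Under FIXED-DEAD boundary, generation 2:
00000000
00000000
11000000
11000000
00000000
Population = 4

Comparison: toroidal=5, fixed-dead=4 -> toroidal

Answer: toroidal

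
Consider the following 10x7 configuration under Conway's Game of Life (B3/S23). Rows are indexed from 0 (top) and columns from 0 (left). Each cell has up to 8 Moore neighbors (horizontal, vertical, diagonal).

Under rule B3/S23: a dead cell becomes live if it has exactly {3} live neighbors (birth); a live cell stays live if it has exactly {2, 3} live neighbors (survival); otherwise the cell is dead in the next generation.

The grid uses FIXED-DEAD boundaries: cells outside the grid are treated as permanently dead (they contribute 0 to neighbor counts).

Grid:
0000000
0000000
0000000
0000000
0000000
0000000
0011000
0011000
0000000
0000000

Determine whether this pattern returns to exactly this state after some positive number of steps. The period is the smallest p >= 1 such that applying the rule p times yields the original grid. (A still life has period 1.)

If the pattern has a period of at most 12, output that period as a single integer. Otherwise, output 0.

Simulating and comparing each generation to the original:
Gen 0 (original, given above): 4 live cells
Gen 1: 4 live cells, MATCHES original -> period = 1

Answer: 1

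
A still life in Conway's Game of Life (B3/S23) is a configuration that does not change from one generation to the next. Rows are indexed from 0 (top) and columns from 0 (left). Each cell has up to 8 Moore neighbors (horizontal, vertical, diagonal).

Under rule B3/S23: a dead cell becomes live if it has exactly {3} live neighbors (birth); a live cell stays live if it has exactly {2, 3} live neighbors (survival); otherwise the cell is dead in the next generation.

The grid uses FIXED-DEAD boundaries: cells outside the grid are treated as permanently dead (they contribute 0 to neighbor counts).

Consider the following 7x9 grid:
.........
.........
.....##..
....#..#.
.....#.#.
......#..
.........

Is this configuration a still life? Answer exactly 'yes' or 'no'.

Compute generation 1 and compare to generation 0 (given above):
Generation 1:
.........
.........
.....##..
....#..#.
.....#.#.
......#..
.........
The grids are IDENTICAL -> still life.

Answer: yes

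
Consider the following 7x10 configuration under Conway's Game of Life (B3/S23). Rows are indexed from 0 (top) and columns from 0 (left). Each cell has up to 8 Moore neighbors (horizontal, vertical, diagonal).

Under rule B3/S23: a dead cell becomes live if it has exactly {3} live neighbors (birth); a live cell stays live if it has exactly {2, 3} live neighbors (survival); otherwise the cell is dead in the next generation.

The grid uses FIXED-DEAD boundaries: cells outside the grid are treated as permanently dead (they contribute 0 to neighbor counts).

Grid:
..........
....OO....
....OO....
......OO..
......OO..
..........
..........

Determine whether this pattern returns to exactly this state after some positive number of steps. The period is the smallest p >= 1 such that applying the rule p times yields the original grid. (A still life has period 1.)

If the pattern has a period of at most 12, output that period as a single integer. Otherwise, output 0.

Answer: 2

Derivation:
Simulating and comparing each generation to the original:
Gen 0 (original, given above): 8 live cells
Gen 1: 6 live cells, differs from original
Gen 2: 8 live cells, MATCHES original -> period = 2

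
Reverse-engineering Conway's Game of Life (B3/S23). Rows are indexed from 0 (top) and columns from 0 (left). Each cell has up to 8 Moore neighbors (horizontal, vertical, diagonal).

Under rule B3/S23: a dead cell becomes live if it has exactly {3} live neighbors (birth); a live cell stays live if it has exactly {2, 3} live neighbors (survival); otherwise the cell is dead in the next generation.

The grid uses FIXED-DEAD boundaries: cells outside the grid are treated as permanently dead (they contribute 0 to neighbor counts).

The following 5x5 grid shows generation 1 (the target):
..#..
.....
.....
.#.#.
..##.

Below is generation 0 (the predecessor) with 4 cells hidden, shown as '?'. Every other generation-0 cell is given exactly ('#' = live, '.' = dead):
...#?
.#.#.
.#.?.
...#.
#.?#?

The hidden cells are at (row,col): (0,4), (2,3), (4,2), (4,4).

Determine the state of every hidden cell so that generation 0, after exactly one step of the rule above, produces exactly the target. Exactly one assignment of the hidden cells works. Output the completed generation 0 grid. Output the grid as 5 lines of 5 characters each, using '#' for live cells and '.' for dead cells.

Answer: ...#.
.#.#.
.#...
...#.
#.##.

Derivation:
Hidden generation-0 cells (in order): (0,4), (2,3), (4,2), (4,4).
A hidden cell only influences target cells in its own 3x3 neighborhood. Try each of the 2^4 = 16 assignments, step the completed generation 0 forward once under B3/S23, and compare with the target:
  (0,4)=. (2,3)=. (4,2)=. (4,4)=. -> step gives (3,1)='.' but target has '#' -> reject
  (0,4)=. (2,3)=. (4,2)=. (4,4)=# -> step gives (3,1)='.' but target has '#' -> reject
  (0,4)=. (2,3)=. (4,2)=# (4,4)=. -> step reproduces the target at every cell -> ACCEPT
  (0,4)=. (2,3)=. (4,2)=# (4,4)=# -> step gives (3,4)='#' but target has '.' -> reject
  (0,4)=. (2,3)=# (4,2)=. (4,4)=. -> step gives (1,3)='#' but target has '.' -> reject
  (0,4)=. (2,3)=# (4,2)=. (4,4)=# -> step gives (1,3)='#' but target has '.' -> reject
  (0,4)=. (2,3)=# (4,2)=# (4,4)=. -> step gives (1,3)='#' but target has '.' -> reject
  (0,4)=. (2,3)=# (4,2)=# (4,4)=# -> step gives (1,3)='#' but target has '.' -> reject
  (0,4)=# (2,3)=. (4,2)=. (4,4)=. -> step gives (0,3)='#' but target has '.' -> reject
  (0,4)=# (2,3)=. (4,2)=. (4,4)=# -> step gives (0,3)='#' but target has '.' -> reject
  (0,4)=# (2,3)=. (4,2)=# (4,4)=. -> step gives (0,3)='#' but target has '.' -> reject
  (0,4)=# (2,3)=. (4,2)=# (4,4)=# -> step gives (0,3)='#' but target has '.' -> reject
  (0,4)=# (2,3)=# (4,2)=. (4,4)=. -> step gives (0,3)='#' but target has '.' -> reject
  (0,4)=# (2,3)=# (4,2)=. (4,4)=# -> step gives (0,3)='#' but target has '.' -> reject
  (0,4)=# (2,3)=# (4,2)=# (4,4)=. -> step gives (0,3)='#' but target has '.' -> reject
  (0,4)=# (2,3)=# (4,2)=# (4,4)=# -> step gives (0,3)='#' but target has '.' -> reject
Unique solution: (0,4)=dead, (2,3)=dead, (4,2)=live, (4,4)=dead.
Check: live-neighbor counts of every cell in the completed generation 0:
11312
21412
21422
23422
02222
Applying B3/S23 to generation 0 with these counts gives:
..#..
.....
.....
.#.#.
..##.
which matches the target exactly.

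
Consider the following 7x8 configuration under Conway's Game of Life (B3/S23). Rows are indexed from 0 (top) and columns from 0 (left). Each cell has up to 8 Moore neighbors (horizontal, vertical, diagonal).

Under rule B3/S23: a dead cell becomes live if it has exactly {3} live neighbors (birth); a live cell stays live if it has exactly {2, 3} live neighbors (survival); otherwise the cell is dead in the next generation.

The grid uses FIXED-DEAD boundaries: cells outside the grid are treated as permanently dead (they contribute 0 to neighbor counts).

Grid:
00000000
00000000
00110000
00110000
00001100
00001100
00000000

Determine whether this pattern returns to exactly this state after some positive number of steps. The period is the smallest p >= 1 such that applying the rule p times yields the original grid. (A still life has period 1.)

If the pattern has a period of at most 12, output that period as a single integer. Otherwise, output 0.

Simulating and comparing each generation to the original:
Gen 0 (original, given above): 8 live cells
Gen 1: 6 live cells, differs from original
Gen 2: 8 live cells, MATCHES original -> period = 2

Answer: 2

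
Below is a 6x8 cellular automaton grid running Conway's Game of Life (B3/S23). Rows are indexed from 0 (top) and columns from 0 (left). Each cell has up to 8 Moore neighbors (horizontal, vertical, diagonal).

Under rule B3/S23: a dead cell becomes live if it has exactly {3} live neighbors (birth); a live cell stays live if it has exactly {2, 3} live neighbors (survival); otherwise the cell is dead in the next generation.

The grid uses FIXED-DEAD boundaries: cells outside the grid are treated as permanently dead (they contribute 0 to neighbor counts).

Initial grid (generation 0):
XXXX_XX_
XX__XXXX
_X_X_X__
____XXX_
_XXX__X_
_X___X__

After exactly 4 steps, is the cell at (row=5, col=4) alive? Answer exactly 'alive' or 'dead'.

Simulating step by step:
Generation 0 (given above): 24 live cells
Generation 1: 17 live cells
X_XX___X
_______X
XXXX___X
_X____X_
_XXX__X_
_X______
Generation 2: 13 live cells
________
X_____XX
XXX___XX
______XX
XX______
_X______
Generation 3: 13 live cells
________
X_____XX
XX___X__
__X___XX
XX______
XX______
Generation 4: 12 live cells
________
XX____X_
XX___X__
__X___X_
X_X_____
XX______

Cell (5,4) at generation 4: 0 -> dead

Answer: dead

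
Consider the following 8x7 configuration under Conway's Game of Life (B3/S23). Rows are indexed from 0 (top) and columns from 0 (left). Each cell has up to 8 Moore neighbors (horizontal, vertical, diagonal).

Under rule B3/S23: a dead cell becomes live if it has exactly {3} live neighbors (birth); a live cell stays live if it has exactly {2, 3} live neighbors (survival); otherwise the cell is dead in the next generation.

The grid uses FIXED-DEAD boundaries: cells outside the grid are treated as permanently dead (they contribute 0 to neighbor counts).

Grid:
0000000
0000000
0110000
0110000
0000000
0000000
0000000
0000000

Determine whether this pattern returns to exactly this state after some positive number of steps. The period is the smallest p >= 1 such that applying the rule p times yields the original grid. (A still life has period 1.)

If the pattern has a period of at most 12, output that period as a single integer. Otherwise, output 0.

Answer: 1

Derivation:
Simulating and comparing each generation to the original:
Gen 0 (original, given above): 4 live cells
Gen 1: 4 live cells, MATCHES original -> period = 1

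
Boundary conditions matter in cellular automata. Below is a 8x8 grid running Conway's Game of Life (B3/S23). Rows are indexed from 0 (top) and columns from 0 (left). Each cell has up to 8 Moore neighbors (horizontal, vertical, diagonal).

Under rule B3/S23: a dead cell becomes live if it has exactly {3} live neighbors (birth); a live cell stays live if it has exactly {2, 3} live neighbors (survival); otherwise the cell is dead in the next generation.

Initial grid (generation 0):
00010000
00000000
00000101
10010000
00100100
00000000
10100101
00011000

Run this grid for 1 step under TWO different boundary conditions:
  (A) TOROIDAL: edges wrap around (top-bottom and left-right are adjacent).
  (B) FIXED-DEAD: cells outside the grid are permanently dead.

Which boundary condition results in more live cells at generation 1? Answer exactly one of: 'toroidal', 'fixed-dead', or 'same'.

Under TOROIDAL boundary, generation 1:
00011000
00000000
00000000
00001010
00000000
01000010
00011000
00111000
Population = 11

Under FIXED-DEAD boundary, generation 1:
00000000
00000000
00000000
00001010
00000000
01000010
00011000
00011000
Population = 8

Comparison: toroidal=11, fixed-dead=8 -> toroidal

Answer: toroidal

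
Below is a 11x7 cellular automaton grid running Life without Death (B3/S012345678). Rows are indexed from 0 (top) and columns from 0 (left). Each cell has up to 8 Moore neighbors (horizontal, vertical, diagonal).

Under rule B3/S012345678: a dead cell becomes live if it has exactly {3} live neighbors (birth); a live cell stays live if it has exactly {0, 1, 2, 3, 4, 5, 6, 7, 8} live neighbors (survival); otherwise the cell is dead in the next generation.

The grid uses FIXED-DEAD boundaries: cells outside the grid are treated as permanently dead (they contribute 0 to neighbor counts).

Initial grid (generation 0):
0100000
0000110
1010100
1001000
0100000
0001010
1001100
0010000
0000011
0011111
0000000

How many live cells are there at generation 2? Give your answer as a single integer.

Answer: 45

Derivation:
Simulating step by step:
Generation 0 (given above): 22 live cells
Generation 1: 38 live cells
0100000
0101110
1110110
1011000
0110100
0011010
1011100
0011110
0010011
0011111
0001110
Generation 2: 45 live cells
0110100
0101110
1110110
1011010
0110100
0011010
1011100
0011111
0110011
0011111
0011111
Population at generation 2: 45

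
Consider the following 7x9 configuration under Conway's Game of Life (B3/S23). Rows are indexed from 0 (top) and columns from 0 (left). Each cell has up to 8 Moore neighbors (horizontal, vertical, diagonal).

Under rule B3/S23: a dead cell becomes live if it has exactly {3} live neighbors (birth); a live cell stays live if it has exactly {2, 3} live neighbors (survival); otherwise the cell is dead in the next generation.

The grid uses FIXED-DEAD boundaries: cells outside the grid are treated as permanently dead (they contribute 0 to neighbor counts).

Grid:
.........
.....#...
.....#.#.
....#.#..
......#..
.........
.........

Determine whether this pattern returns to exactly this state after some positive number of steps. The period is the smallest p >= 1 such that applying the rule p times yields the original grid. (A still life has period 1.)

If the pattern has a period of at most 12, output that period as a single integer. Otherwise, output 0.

Simulating and comparing each generation to the original:
Gen 0 (original, given above): 6 live cells
Gen 1: 6 live cells, differs from original
Gen 2: 6 live cells, MATCHES original -> period = 2

Answer: 2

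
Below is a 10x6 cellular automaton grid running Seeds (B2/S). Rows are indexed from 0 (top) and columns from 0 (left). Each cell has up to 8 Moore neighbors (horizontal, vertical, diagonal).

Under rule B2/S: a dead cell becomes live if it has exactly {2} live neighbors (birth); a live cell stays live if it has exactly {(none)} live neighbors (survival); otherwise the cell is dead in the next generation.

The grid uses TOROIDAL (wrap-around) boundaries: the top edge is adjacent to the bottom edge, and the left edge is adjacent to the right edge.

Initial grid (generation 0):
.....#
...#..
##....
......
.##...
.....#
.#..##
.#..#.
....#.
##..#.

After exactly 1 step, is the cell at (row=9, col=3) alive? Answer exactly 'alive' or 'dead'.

Simulating step by step:
Generation 0 (given above): 16 live cells
Generation 1: 15 live cells
.###..
.##.##
..#...
......
#.....
...#..
..##..
..#...
..#...
...#..

Cell (9,3) at generation 1: 1 -> alive

Answer: alive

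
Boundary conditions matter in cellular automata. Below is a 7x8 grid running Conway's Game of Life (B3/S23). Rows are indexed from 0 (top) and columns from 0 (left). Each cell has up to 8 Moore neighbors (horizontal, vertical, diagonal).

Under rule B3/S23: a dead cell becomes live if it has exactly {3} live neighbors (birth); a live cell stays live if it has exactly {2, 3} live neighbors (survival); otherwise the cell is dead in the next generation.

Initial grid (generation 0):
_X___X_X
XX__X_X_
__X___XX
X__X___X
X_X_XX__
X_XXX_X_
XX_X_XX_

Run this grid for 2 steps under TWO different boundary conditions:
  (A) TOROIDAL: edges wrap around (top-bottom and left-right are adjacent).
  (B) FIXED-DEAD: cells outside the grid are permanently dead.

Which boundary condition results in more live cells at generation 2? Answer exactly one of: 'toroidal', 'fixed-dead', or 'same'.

Under TOROIDAL boundary, generation 2:
__X_____
_XXX____
_____XX_
________
X_X___X_
_X___XX_
________
Population = 12

Under FIXED-DEAD boundary, generation 2:
X_X_____
___XX__X
X____X_X
_______X
__X____X
X_X_X__X
XX___XX_
Population = 19

Comparison: toroidal=12, fixed-dead=19 -> fixed-dead

Answer: fixed-dead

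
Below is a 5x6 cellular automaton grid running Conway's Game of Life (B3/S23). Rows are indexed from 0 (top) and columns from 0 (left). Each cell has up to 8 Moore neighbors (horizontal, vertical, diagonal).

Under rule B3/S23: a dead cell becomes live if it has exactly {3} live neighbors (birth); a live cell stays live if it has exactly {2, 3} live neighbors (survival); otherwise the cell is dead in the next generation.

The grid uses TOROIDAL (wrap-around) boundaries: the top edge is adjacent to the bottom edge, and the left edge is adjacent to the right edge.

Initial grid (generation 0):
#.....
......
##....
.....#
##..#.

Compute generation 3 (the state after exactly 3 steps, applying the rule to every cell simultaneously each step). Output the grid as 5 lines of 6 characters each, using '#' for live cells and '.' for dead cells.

Answer: ......
.#...#
.#...#
.##..#
.##...

Derivation:
Simulating step by step:
Generation 0 (given above): 7 live cells
Generation 1: 9 live cells
##...#
##....
#.....
.....#
##....
Generation 2: 8 live cells
..#..#
......
##...#
.#...#
.#....
Generation 3: 9 live cells
(generation 3 grid is the final answer)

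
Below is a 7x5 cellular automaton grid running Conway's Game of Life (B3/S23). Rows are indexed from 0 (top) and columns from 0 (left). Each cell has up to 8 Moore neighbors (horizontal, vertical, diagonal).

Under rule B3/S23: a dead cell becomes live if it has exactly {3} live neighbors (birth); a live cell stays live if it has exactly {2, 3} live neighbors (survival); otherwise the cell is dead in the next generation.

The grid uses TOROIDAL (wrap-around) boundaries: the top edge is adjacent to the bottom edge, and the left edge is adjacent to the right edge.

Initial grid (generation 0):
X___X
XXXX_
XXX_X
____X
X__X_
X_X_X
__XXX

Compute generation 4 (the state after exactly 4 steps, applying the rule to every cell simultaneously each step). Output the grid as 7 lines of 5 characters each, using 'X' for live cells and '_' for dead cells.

Answer: XXXXX
_____
XXXXX
XXXXX
X___X
X_X_X
XXXXX

Derivation:
Simulating step by step:
Generation 0 (given above): 19 live cells
Generation 1: 7 live cells
_____
_____
_____
__X__
XX_X_
X_X__
__X__
Generation 2: 10 live cells
_____
_____
_____
_XX__
X__XX
X_XXX
_X___
Generation 3: 11 live cells
_____
_____
_____
XXXXX
_____
__X__
XXXXX
Generation 4: 25 live cells
(generation 4 grid is the final answer)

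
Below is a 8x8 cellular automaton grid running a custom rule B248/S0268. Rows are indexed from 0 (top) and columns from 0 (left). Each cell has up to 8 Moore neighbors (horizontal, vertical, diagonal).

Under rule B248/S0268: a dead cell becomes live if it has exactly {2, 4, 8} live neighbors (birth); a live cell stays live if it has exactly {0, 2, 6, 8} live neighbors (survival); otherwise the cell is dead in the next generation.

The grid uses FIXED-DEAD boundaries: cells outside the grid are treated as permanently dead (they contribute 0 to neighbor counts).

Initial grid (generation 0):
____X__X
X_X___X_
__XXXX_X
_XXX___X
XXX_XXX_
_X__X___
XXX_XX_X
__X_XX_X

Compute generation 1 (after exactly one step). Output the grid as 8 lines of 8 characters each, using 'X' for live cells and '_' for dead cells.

Simulating step by step:
Generation 0 (given above): 32 live cells
Generation 1: 28 live cells
(generation 1 grid is the final answer)

Answer: _X_XXXX_
X_X_XX__
X____XXX
__XX___X
______XX
_X____XX
X_____X_
XXXX__X_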